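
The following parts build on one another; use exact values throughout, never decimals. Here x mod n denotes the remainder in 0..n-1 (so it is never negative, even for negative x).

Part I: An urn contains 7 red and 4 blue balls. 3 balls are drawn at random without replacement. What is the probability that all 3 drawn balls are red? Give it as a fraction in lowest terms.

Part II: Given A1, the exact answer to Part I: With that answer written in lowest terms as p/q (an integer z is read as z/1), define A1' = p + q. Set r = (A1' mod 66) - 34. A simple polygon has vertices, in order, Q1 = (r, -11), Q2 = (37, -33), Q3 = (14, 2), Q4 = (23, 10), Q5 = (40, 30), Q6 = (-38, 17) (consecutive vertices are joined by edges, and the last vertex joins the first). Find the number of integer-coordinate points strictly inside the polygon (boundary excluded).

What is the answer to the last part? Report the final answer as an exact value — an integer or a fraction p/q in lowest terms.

Part I: total draws C(11,3) = 165; favorable C(7,3) = 35; P = 7/33; answer 7/33
Part II: A1 = 7/33; threaded value p + q = 40; r = 6; cross terms: (6*-33 - 37*-11)=209, (37*2 - 14*-33)=536, (14*10 - 23*2)=94, (23*30 - 40*10)=290, (40*17 - -38*30)=1820, (-38*-11 - 6*17)=316; twice the area = |3265| = 3265; area = 3265/2; boundary points = 1 + 1 + 1 + 1 + 13 + 4 = 21; strictly interior points = area - boundary/2 + 1 = 1623; answer 1623

1623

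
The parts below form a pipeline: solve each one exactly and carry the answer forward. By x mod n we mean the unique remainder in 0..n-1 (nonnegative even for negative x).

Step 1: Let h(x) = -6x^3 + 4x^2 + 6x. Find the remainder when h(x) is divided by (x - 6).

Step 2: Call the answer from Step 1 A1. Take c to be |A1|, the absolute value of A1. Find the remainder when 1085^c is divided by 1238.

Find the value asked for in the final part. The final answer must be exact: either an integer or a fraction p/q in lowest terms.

Step 1: remainder = value at the root: -6*(6)^3 + 4*(6)^2 + 6*(6)^1 = (-1296) + (144) + (36) = -1116; answer -1116
Step 2: A1 = -1116; c = 1116; squarings mod 1238: 1085^1=1085, 1085^2=1125, 1085^4=389, 1085^8=285, 1085^16=755, 1085^32=545, 1085^64=1143, 1085^128=359, 1085^256=129, 1085^512=547, 1085^1024=851; 1085^1116 = 1085^4 * 1085^8 * 1085^16 * 1085^64 * 1085^1024 = 1225 (mod 1238); answer 1225

1225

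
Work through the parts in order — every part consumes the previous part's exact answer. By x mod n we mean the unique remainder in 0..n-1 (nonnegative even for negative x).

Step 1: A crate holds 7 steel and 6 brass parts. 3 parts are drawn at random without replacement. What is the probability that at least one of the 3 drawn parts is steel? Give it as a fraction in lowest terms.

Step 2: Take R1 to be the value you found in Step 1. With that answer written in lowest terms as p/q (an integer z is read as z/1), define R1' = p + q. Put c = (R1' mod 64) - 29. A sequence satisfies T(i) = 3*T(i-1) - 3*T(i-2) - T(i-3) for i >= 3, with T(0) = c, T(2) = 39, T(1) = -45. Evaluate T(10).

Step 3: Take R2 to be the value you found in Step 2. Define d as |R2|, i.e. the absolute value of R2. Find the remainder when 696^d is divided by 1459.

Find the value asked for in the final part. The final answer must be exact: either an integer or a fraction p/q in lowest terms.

958

Step 1: total draws C(13,3) = 286; complement C(6,3) = 20; favorable 286 - 20 = 266; P = 133/143; answer 133/143
Step 2: R1 = 133/143; threaded value p + q = 276; c = -9; T(3) = 3*(39) - 3*(-45) - 1*(-9) = 261; iterating: T(3)=261, T(4)=711, T(5)=1311, T(6)=1539, T(7)=-27, T(8)=-6009, T(9)=-19485, T(10)=-40401; answer -40401
Step 3: R2 = -40401; d = 40401; squarings mod 1459: 696^1=696, 696^2=28, 696^4=784, 696^8=417, 696^16=268, 696^32=333, 696^64=5, 696^128=25, 696^256=625, 696^512=1072, 696^1024=951, 696^2048=1280, 696^4096=1402, 696^8192=331, 696^16384=136, 696^32768=988; 696^40401 = 696^1 * 696^16 * 696^64 * 696^128 * 696^256 * 696^1024 * 696^2048 * 696^4096 * 696^32768 = 958 (mod 1459); answer 958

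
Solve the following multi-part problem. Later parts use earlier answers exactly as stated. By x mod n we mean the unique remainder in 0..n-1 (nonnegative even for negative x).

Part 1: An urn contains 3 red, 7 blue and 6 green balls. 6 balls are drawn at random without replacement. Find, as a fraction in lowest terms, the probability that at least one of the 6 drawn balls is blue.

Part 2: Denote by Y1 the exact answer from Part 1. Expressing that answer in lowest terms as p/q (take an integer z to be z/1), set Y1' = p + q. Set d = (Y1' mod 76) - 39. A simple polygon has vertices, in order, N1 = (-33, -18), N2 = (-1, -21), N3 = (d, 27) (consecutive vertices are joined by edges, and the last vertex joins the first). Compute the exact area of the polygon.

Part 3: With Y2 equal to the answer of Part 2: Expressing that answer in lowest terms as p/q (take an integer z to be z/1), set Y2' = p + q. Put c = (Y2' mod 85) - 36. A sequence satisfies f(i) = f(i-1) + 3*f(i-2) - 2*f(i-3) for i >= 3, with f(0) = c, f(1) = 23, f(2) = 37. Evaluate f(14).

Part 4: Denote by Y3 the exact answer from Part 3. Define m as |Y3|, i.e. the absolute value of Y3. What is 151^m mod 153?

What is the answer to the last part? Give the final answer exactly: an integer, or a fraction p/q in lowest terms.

100

Part 1: total draws C(16,6) = 8008; complement C(9,6) = 84; favorable 8008 - 84 = 7924; P = 283/286; answer 283/286
Part 2: Y1 = 283/286; threaded value p + q = 569; d = -2; cross terms: (-33*-21 - -1*-18)=675, (-1*27 - -2*-21)=-69, (-2*-18 - -33*27)=927; twice the area = |1533| = 1533; area = 1533/2; answer 1533/2
Part 3: Y2 = 1533/2; threaded value p + q = 1535; c = -31; f(3) = 1*(37) + 3*(23) - 2*(-31) = 168; iterating: f(3)=168, f(4)=233, f(5)=663, f(6)=1026, f(7)=2549, f(8)=4301, f(9)=9896, f(10)=17701, f(11)=38787, f(12)=72098, f(13)=153057, f(14)=291777; answer 291777
Part 4: Y3 = 291777; m = 291777; squarings mod 153: 151^1=151, 151^2=4, 151^4=16, 151^8=103, 151^16=52, 151^32=103, 151^64=52, 151^128=103, 151^256=52, 151^512=103, 151^1024=52, 151^2048=103, 151^4096=52, 151^8192=103, 151^16384=52, 151^32768=103, 151^65536=52, 151^131072=103, 151^262144=52; 151^291777 = 151^1 * 151^64 * 151^128 * 151^256 * 151^512 * 151^4096 * 151^8192 * 151^16384 * 151^262144 = 100 (mod 153); answer 100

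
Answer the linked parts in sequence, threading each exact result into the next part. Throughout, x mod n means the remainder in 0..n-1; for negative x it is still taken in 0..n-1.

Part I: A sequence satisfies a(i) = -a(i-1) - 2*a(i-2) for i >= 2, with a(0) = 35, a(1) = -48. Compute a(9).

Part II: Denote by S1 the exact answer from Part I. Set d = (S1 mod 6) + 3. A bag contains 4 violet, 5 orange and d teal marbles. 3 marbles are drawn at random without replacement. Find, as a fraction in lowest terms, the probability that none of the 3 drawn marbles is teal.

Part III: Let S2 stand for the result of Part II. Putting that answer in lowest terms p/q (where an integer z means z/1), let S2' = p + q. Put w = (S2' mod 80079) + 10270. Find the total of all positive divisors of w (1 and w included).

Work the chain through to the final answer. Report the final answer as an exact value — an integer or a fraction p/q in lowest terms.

Part I: a(2) = -1*(-48) - 2*(35) = -22; iterating: a(2)=-22, a(3)=118, a(4)=-74, a(5)=-162, a(6)=310, a(7)=14, a(8)=-634, a(9)=606; answer 606
Part II: S1 = 606; d = 3; total draws C(12,3) = 220; favorable C(9,3) = 84; P = 21/55; answer 21/55
Part III: S2 = 21/55; threaded value p + q = 76; w = 10346; 10346 = 2 * 7 * 739; sigma = (1 + 2) * (1 + 7) * (1 + 739) = 3 * 8 * 740 = 17760; answer 17760

17760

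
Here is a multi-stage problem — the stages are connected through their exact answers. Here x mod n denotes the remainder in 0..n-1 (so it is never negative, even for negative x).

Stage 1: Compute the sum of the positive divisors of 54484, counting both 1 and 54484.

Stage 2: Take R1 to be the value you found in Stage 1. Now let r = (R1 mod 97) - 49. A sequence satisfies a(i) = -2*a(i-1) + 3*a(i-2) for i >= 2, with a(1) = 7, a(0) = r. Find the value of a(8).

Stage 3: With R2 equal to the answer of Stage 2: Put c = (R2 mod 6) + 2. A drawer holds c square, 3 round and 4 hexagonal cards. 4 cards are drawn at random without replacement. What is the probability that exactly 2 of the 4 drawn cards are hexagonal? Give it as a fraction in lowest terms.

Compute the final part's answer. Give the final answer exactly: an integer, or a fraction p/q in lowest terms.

Stage 1: 54484 = 2^2 * 53 * 257; sigma = (1 + 2 + 4) * (1 + 53) * (1 + 257) = 7 * 54 * 258 = 97524; answer 97524
Stage 2: R1 = 97524; r = -10; a(2) = -2*(7) + 3*(-10) = -44; iterating: a(2)=-44, a(3)=109, a(4)=-350, a(5)=1027, a(6)=-3104, a(7)=9289, a(8)=-27890; answer -27890
Stage 3: R2 = -27890; c = 6; total draws C(13,4) = 715; favorable C(4,2)*C(9,2) = 216; P = 216/715; answer 216/715

216/715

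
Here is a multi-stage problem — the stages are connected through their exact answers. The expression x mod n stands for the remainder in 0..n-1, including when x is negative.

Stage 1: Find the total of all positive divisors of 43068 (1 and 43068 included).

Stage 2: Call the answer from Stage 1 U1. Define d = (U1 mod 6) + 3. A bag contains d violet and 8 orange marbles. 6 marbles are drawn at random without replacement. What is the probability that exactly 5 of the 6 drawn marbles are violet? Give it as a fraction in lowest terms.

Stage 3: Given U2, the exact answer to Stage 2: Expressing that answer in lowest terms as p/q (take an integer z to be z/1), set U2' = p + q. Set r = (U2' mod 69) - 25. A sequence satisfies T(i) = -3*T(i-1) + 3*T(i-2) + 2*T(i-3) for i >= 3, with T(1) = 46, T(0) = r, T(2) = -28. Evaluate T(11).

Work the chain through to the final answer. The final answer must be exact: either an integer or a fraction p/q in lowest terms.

7583896

Stage 1: 43068 = 2^2 * 3 * 37 * 97; sigma = (1 + 2 + 4) * (1 + 3) * (1 + 37) * (1 + 97) = 7 * 4 * 38 * 98 = 104272; answer 104272
Stage 2: U1 = 104272; d = 7; total draws C(15,6) = 5005; favorable C(7,5)*C(8,1) = 168; P = 24/715; answer 24/715
Stage 3: U2 = 24/715; threaded value p + q = 739; r = 24; T(3) = -3*(-28) + 3*(46) + 2*(24) = 270; iterating: T(3)=270, T(4)=-802, T(5)=3160, T(6)=-11346, T(7)=41914, T(8)=-153460, T(9)=563430, T(10)=-2066842, T(11)=7583896; answer 7583896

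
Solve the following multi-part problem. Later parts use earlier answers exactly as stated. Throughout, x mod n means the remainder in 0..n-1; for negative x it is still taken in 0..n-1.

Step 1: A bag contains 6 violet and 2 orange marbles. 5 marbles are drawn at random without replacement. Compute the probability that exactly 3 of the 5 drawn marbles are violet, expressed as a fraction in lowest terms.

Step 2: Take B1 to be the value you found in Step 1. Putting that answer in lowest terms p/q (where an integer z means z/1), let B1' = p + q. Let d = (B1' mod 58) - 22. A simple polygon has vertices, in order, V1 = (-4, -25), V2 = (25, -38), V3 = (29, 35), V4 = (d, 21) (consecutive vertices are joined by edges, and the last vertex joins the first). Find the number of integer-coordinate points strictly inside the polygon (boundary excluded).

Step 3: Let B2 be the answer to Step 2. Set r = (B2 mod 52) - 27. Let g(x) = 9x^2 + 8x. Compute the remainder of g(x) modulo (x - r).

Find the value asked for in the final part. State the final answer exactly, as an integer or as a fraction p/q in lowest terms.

Step 1: total draws C(8,5) = 56; favorable C(6,3)*C(2,2) = 20; P = 5/14; answer 5/14
Step 2: B1 = 5/14; threaded value p + q = 19; d = -3; cross terms: (-4*-38 - 25*-25)=777, (25*35 - 29*-38)=1977, (29*21 - -3*35)=714, (-3*-25 - -4*21)=159; twice the area = |3627| = 3627; area = 3627/2; boundary points = 1 + 1 + 2 + 1 = 5; strictly interior points = area - boundary/2 + 1 = 1812; answer 1812
Step 3: B2 = 1812; r = 17; remainder = value at the root: 9*(17)^2 + 8*(17)^1 = (2601) + (136) = 2737; answer 2737

2737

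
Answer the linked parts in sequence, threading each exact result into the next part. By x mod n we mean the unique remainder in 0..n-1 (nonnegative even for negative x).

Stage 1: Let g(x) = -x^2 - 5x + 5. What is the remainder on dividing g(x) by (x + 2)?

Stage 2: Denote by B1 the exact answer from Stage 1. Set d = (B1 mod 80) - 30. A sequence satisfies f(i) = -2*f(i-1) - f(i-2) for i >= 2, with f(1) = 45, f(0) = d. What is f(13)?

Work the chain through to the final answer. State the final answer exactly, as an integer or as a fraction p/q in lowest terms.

Stage 1: remainder = value at the root: -1*(-2)^2 - 5*(-2)^1 + 5 = (-4) + (10) + (5) = 11; answer 11
Stage 2: B1 = 11; d = -19; f(2) = -2*(45) - 1*(-19) = -71; iterating: f(2)=-71, f(3)=97, f(4)=-123, f(5)=149, f(6)=-175, f(7)=201, f(8)=-227, f(9)=253, f(10)=-279, f(11)=305, f(12)=-331, f(13)=357; answer 357

357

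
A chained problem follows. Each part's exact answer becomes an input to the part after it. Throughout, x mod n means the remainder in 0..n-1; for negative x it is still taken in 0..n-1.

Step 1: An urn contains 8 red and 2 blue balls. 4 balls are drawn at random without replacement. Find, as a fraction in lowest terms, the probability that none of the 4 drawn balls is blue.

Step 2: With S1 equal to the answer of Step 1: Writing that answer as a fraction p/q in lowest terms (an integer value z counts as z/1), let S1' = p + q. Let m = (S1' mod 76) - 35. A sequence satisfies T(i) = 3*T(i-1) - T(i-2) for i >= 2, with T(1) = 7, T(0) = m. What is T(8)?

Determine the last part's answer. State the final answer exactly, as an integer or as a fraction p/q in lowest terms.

Step 1: total draws C(10,4) = 210; favorable C(8,4) = 70; P = 1/3; answer 1/3
Step 2: S1 = 1/3; threaded value p + q = 4; m = -31; T(2) = 3*(7) - 1*(-31) = 52; iterating: T(2)=52, T(3)=149, T(4)=395, T(5)=1036, T(6)=2713, T(7)=7103, T(8)=18596; answer 18596

18596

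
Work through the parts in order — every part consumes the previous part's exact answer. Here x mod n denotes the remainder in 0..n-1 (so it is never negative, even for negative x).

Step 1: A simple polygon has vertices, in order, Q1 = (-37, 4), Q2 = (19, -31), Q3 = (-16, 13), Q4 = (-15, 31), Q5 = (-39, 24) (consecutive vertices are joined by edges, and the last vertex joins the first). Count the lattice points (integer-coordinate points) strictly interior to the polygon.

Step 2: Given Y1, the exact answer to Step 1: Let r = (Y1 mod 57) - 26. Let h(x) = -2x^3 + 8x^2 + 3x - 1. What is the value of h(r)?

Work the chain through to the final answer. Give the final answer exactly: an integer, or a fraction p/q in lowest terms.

Step 1: cross terms: (-37*-31 - 19*4)=1071, (19*13 - -16*-31)=-249, (-16*31 - -15*13)=-301, (-15*24 - -39*31)=849, (-39*4 - -37*24)=732; twice the area = |2102| = 2102; area = 1051; boundary points = 7 + 1 + 1 + 1 + 2 = 12; strictly interior points = area - boundary/2 + 1 = 1046; answer 1046
Step 2: Y1 = 1046; r = -6; -2*(-6)^3 + 8*(-6)^2 + 3*(-6)^1 - 1 = (432) + (288) + (-18) + (-1) = 701; answer 701

701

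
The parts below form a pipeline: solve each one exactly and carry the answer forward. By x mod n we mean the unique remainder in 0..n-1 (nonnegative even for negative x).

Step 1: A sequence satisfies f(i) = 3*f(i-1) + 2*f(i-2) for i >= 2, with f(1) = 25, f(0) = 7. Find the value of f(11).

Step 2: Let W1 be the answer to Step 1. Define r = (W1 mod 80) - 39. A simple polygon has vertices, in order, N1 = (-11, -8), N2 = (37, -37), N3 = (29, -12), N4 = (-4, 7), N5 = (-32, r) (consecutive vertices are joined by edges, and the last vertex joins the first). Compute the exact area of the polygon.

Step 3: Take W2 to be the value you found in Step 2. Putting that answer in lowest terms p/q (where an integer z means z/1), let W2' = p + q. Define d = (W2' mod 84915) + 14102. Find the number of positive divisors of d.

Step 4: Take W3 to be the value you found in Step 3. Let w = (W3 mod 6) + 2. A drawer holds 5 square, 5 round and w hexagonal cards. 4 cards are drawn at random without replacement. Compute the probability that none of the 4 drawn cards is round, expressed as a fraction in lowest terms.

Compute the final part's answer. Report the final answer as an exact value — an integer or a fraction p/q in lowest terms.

Step 1: f(2) = 3*(25) + 2*(7) = 89; iterating: f(2)=89, f(3)=317, f(4)=1129, f(5)=4021, f(6)=14321, f(7)=51005, f(8)=181657, f(9)=646981, f(10)=2304257, f(11)=8206733; answer 8206733
Step 2: W1 = 8206733; r = -26; cross terms: (-11*-37 - 37*-8)=703, (37*-12 - 29*-37)=629, (29*7 - -4*-12)=155, (-4*-26 - -32*7)=328, (-32*-8 - -11*-26)=-30; twice the area = |1785| = 1785; area = 1785/2; answer 1785/2
Step 3: W2 = 1785/2; threaded value p + q = 1787; d = 15889; 15889 is prime, so its only divisors are 1 and 15889; count = 2; answer 2
Step 4: W3 = 2; w = 4; total draws C(14,4) = 1001; favorable C(9,4) = 126; P = 18/143; answer 18/143

18/143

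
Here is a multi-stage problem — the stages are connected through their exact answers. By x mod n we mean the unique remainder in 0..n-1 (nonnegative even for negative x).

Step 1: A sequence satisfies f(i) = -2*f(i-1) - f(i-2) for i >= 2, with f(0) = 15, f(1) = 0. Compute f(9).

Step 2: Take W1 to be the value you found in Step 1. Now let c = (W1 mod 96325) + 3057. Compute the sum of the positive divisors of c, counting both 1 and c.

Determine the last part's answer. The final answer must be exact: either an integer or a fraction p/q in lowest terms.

4602

Step 1: f(2) = -2*(0) - 1*(15) = -15; iterating: f(2)=-15, f(3)=30, f(4)=-45, f(5)=60, f(6)=-75, f(7)=90, f(8)=-105, f(9)=120; answer 120
Step 2: W1 = 120; c = 3177; 3177 = 3^2 * 353; sigma = (1 + 3 + 9) * (1 + 353) = 13 * 354 = 4602; answer 4602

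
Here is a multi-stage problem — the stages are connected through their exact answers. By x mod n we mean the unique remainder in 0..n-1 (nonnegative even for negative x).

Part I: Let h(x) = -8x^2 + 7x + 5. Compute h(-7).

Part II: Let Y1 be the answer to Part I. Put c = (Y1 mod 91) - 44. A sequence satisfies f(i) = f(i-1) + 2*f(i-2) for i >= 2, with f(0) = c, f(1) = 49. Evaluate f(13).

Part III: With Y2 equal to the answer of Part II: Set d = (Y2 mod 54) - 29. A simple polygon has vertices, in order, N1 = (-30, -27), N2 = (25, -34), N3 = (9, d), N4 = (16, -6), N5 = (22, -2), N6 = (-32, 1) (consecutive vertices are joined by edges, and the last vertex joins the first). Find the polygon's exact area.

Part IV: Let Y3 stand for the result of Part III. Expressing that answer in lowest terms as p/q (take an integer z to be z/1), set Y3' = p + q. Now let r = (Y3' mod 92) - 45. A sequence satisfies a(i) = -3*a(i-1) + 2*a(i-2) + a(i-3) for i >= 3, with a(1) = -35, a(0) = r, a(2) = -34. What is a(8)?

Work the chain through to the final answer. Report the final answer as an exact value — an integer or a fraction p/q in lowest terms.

Part I: -8*(-7)^2 + 7*(-7)^1 + 5 = (-392) + (-49) + (5) = -436; answer -436
Part II: Y1 = -436; c = -25; f(2) = 1*(49) + 2*(-25) = -1; iterating: f(2)=-1, f(3)=97, f(4)=95, f(5)=289, f(6)=479, f(7)=1057, f(8)=2015, f(9)=4129, f(10)=8159, f(11)=16417, f(12)=32735, f(13)=65569; answer 65569
Part III: Y2 = 65569; d = -16; cross terms: (-30*-34 - 25*-27)=1695, (25*-16 - 9*-34)=-94, (9*-6 - 16*-16)=202, (16*-2 - 22*-6)=100, (22*1 - -32*-2)=-42, (-32*-27 - -30*1)=894; twice the area = |2755| = 2755; area = 2755/2; answer 2755/2
Part IV: Y3 = 2755/2; threaded value p + q = 2757; r = 44; a(3) = -3*(-34) + 2*(-35) + 1*(44) = 76; iterating: a(3)=76, a(4)=-331, a(5)=1111, a(6)=-3919, a(7)=13648, a(8)=-47671; answer -47671

-47671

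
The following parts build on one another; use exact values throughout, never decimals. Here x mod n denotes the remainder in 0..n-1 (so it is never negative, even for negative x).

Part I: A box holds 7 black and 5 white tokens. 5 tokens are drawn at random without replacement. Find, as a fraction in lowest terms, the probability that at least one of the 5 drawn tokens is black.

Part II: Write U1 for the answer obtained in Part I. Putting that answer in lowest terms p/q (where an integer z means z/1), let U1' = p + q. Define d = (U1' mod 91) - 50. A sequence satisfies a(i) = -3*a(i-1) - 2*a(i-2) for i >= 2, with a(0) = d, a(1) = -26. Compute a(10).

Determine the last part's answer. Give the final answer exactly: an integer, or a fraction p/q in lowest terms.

40906

Part I: total draws C(12,5) = 792; complement C(5,5) = 1; favorable 792 - 1 = 791; P = 791/792; answer 791/792
Part II: U1 = 791/792; threaded value p + q = 1583; d = -14; a(2) = -3*(-26) - 2*(-14) = 106; iterating: a(2)=106, a(3)=-266, a(4)=586, a(5)=-1226, a(6)=2506, a(7)=-5066, a(8)=10186, a(9)=-20426, a(10)=40906; answer 40906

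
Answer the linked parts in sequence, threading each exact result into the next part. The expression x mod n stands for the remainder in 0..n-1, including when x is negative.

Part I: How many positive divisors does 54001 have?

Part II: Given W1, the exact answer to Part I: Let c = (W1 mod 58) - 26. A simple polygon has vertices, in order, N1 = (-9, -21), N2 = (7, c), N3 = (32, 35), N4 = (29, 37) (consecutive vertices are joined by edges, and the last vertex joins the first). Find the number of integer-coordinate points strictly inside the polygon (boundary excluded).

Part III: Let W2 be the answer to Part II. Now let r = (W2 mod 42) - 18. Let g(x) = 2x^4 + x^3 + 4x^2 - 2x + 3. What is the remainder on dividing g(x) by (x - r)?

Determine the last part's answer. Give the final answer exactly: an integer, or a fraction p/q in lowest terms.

Part I: 54001 is prime, so its only divisors are 1 and 54001; count = 2; answer 2
Part II: W1 = 2; c = -24; cross terms: (-9*-24 - 7*-21)=363, (7*35 - 32*-24)=1013, (32*37 - 29*35)=169, (29*-21 - -9*37)=-276; twice the area = |1269| = 1269; area = 1269/2; boundary points = 1 + 1 + 1 + 2 = 5; strictly interior points = area - boundary/2 + 1 = 633; answer 633
Part III: W2 = 633; r = -15; remainder = value at the root: 2*(-15)^4 + 1*(-15)^3 + 4*(-15)^2 - 2*(-15)^1 + 3 = (101250) + (-3375) + (900) + (30) + (3) = 98808; answer 98808

98808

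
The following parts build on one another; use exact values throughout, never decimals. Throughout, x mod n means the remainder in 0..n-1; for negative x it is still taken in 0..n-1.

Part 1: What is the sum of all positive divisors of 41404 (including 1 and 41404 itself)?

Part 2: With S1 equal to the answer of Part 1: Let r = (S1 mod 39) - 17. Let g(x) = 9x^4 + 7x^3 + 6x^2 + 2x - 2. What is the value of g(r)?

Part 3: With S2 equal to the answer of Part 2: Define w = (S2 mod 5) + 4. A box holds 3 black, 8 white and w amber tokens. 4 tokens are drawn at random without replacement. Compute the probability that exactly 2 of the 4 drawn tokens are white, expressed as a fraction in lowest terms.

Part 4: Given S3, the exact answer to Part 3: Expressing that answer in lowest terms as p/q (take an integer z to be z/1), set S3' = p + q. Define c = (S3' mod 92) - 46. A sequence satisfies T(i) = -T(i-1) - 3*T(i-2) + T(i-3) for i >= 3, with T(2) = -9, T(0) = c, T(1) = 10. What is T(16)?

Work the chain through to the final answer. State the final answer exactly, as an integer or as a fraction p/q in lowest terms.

Part 1: 41404 = 2^2 * 11 * 941; sigma = (1 + 2 + 4) * (1 + 11) * (1 + 941) = 7 * 12 * 942 = 79128; answer 79128
Part 2: S1 = 79128; r = 19; 9*(19)^4 + 7*(19)^3 + 6*(19)^2 + 2*(19)^1 - 2 = (1172889) + (48013) + (2166) + (38) + (-2) = 1223104; answer 1223104
Part 3: S2 = 1223104; w = 8; total draws C(19,4) = 3876; favorable C(8,2)*C(11,2) = 1540; P = 385/969; answer 385/969
Part 4: S3 = 385/969; threaded value p + q = 1354; c = 20; T(3) = -1*(-9) - 3*(10) + 1*(20) = -1; iterating: T(3)=-1, T(4)=38, T(5)=-44, T(6)=-71, T(7)=241, T(8)=-72, T(9)=-722, T(10)=1179, T(11)=915, T(12)=-5174, T(13)=3608, T(14)=12829, T(15)=-28827, T(16)=-6052; answer -6052

-6052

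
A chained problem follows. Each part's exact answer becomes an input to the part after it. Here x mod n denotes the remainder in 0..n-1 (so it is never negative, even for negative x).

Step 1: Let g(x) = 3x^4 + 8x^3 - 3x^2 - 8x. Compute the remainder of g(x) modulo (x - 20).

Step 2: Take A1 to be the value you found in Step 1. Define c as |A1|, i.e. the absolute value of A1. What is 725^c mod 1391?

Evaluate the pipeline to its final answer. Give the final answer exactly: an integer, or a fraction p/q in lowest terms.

742

Step 1: remainder = value at the root: 3*(20)^4 + 8*(20)^3 - 3*(20)^2 - 8*(20)^1 = (480000) + (64000) + (-1200) + (-160) = 542640; answer 542640
Step 2: A1 = 542640; c = 542640; squarings mod 1391: 725^1=725, 725^2=1218, 725^4=718, 725^8=854, 725^16=432, 725^32=230, 725^64=42, 725^128=373, 725^256=29, 725^512=841, 725^1024=653, 725^2048=763, 725^4096=731, 725^8192=217, 725^16384=1186, 725^32768=295, 725^65536=783, 725^131072=1049, 725^262144=120, 725^524288=490; 725^542640 = 725^16 * 725^32 * 725^128 * 725^256 * 725^512 * 725^1024 * 725^16384 * 725^524288 = 742 (mod 1391); answer 742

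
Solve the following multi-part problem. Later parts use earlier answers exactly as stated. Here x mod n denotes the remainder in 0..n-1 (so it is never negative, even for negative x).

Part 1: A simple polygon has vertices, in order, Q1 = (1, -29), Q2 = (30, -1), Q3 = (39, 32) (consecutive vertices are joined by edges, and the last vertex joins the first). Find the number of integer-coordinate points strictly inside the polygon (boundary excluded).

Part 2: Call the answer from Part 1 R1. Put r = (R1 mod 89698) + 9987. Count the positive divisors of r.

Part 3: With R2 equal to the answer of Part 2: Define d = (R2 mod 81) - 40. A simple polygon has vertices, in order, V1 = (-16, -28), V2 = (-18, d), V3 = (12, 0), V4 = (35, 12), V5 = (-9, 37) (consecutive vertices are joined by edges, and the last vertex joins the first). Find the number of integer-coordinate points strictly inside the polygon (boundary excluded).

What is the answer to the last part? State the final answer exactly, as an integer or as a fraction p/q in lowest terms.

Part 1: cross terms: (1*-1 - 30*-29)=869, (30*32 - 39*-1)=999, (39*-29 - 1*32)=-1163; twice the area = |705| = 705; area = 705/2; boundary points = 1 + 3 + 1 = 5; strictly interior points = area - boundary/2 + 1 = 351; answer 351
Part 2: R1 = 351; r = 10338; 10338 = 2 * 3 * 1723; number of divisors = (1+1) * (1+1) * (1+1) = 8; answer 8
Part 3: R2 = 8; d = -32; cross terms: (-16*-32 - -18*-28)=8, (-18*0 - 12*-32)=384, (12*12 - 35*0)=144, (35*37 - -9*12)=1403, (-9*-28 - -16*37)=844; twice the area = |2783| = 2783; area = 2783/2; boundary points = 2 + 2 + 1 + 1 + 1 = 7; strictly interior points = area - boundary/2 + 1 = 1389; answer 1389

1389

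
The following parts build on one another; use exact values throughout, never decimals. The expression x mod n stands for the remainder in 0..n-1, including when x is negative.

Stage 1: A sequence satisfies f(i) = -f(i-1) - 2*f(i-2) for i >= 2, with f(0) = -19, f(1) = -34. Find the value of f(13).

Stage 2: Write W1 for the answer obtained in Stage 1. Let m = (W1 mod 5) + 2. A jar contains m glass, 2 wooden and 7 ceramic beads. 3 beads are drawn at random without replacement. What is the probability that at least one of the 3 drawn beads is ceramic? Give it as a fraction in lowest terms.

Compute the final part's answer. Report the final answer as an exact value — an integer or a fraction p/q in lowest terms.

57/65

Stage 1: f(2) = -1*(-34) - 2*(-19) = 72; iterating: f(2)=72, f(3)=-4, f(4)=-140, f(5)=148, f(6)=132, f(7)=-428, f(8)=164, f(9)=692, f(10)=-1020, f(11)=-364, f(12)=2404, f(13)=-1676; answer -1676
Stage 2: W1 = -1676; m = 6; total draws C(15,3) = 455; complement C(8,3) = 56; favorable 455 - 56 = 399; P = 57/65; answer 57/65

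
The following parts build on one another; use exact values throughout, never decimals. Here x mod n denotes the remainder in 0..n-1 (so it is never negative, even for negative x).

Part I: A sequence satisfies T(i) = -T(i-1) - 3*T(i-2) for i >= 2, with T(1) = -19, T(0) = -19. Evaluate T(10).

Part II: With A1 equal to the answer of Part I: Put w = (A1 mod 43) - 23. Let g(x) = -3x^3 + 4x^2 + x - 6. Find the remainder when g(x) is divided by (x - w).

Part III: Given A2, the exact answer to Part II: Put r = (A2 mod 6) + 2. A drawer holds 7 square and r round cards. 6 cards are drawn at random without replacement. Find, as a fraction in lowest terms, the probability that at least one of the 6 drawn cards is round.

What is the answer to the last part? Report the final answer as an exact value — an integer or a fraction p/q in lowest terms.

Part I: T(2) = -1*(-19) - 3*(-19) = 76; iterating: T(2)=76, T(3)=-19, T(4)=-209, T(5)=266, T(6)=361, T(7)=-1159, T(8)=76, T(9)=3401, T(10)=-3629; answer -3629
Part II: A1 = -3629; w = 3; remainder = value at the root: -3*(3)^3 + 4*(3)^2 + 1*(3)^1 - 6 = (-81) + (36) + (3) + (-6) = -48; answer -48
Part III: A2 = -48; r = 2; total draws C(9,6) = 84; complement C(7,6) = 7; favorable 84 - 7 = 77; P = 11/12; answer 11/12

11/12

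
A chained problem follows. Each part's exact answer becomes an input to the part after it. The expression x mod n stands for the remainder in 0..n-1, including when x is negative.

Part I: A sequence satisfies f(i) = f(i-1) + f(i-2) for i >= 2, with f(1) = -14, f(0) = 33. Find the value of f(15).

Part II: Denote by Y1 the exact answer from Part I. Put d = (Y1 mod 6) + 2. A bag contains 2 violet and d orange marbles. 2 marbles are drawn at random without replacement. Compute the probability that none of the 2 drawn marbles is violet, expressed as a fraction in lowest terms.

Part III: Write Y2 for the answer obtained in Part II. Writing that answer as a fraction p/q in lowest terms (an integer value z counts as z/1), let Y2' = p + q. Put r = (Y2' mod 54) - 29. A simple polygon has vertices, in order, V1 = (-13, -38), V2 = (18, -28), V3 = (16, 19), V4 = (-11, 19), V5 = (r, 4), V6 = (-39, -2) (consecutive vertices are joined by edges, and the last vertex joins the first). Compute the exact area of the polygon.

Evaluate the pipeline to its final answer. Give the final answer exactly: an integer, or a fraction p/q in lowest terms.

4255/2

Part I: f(2) = 1*(-14) + 1*(33) = 19; iterating: f(2)=19, f(3)=5, f(4)=24, f(5)=29, f(6)=53, f(7)=82, f(8)=135, f(9)=217, f(10)=352, f(11)=569, f(12)=921, f(13)=1490, f(14)=2411, f(15)=3901; answer 3901
Part II: Y1 = 3901; d = 3; total draws C(5,2) = 10; favorable C(3,2) = 3; P = 3/10; answer 3/10
Part III: Y2 = 3/10; threaded value p + q = 13; r = -16; cross terms: (-13*-28 - 18*-38)=1048, (18*19 - 16*-28)=790, (16*19 - -11*19)=513, (-11*4 - -16*19)=260, (-16*-2 - -39*4)=188, (-39*-38 - -13*-2)=1456; twice the area = |4255| = 4255; area = 4255/2; answer 4255/2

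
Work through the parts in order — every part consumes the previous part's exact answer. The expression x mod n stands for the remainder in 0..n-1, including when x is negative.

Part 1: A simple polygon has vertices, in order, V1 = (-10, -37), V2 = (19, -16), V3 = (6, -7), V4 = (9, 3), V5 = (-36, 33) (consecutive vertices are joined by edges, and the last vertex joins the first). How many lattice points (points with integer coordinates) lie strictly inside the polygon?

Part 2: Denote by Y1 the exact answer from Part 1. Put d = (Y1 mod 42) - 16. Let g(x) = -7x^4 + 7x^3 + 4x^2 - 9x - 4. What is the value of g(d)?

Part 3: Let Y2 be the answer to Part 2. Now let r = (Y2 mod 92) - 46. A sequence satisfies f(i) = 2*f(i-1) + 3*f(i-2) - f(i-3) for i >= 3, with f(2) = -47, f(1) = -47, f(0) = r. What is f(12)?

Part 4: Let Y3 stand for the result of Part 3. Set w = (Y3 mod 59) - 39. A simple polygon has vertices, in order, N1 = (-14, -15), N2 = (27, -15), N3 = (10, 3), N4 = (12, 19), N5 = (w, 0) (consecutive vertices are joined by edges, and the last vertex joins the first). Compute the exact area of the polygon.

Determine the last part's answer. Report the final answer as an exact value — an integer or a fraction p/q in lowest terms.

Part 1: cross terms: (-10*-16 - 19*-37)=863, (19*-7 - 6*-16)=-37, (6*3 - 9*-7)=81, (9*33 - -36*3)=405, (-36*-37 - -10*33)=1662; twice the area = |2974| = 2974; area = 1487; boundary points = 1 + 1 + 1 + 15 + 2 = 20; strictly interior points = area - boundary/2 + 1 = 1478; answer 1478
Part 2: Y1 = 1478; d = -8; -7*(-8)^4 + 7*(-8)^3 + 4*(-8)^2 - 9*(-8)^1 - 4 = (-28672) + (-3584) + (256) + (72) + (-4) = -31932; answer -31932
Part 3: Y2 = -31932; r = 38; f(3) = 2*(-47) + 3*(-47) - 1*(38) = -273; iterating: f(3)=-273, f(4)=-640, f(5)=-2052, f(6)=-5751, f(7)=-17018, f(8)=-49237, f(9)=-143777, f(10)=-418247, f(11)=-1218588, f(12)=-3548140; answer -3548140
Part 4: Y3 = -3548140; w = -37; cross terms: (-14*-15 - 27*-15)=615, (27*3 - 10*-15)=231, (10*19 - 12*3)=154, (12*0 - -37*19)=703, (-37*-15 - -14*0)=555; twice the area = |2258| = 2258; area = 1129; answer 1129

1129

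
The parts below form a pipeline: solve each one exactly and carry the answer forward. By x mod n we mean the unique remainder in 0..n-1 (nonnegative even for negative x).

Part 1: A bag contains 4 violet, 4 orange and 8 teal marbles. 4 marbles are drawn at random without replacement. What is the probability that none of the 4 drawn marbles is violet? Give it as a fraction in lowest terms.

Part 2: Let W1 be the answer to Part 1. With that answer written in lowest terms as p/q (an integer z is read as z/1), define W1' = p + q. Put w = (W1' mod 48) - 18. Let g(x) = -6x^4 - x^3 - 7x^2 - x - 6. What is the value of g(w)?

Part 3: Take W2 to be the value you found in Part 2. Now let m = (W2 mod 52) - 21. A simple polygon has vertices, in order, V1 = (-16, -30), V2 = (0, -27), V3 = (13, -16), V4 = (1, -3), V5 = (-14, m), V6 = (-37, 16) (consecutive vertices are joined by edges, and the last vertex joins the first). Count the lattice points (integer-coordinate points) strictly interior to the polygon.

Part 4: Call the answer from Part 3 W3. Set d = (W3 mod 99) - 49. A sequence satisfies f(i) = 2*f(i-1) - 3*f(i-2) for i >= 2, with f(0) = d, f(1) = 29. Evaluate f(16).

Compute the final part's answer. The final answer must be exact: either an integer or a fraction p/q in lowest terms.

Part 1: total draws C(16,4) = 1820; favorable C(12,4) = 495; P = 99/364; answer 99/364
Part 2: W1 = 99/364; threaded value p + q = 463; w = 13; -6*(13)^4 - 1*(13)^3 - 7*(13)^2 - 1*(13)^1 - 6 = (-171366) + (-2197) + (-1183) + (-13) + (-6) = -174765; answer -174765
Part 3: W2 = -174765; m = -14; cross terms: (-16*-27 - 0*-30)=432, (0*-16 - 13*-27)=351, (13*-3 - 1*-16)=-23, (1*-14 - -14*-3)=-56, (-14*16 - -37*-14)=-742, (-37*-30 - -16*16)=1366; twice the area = |1328| = 1328; area = 664; boundary points = 1 + 1 + 1 + 1 + 1 + 1 = 6; strictly interior points = area - boundary/2 + 1 = 662; answer 662
Part 4: W3 = 662; d = 19; f(2) = 2*(29) - 3*(19) = 1; iterating: f(2)=1, f(3)=-85, f(4)=-173, f(5)=-91, f(6)=337, f(7)=947, f(8)=883, f(9)=-1075, f(10)=-4799, f(11)=-6373, f(12)=1651, f(13)=22421, f(14)=39889, f(15)=12515, f(16)=-94637; answer -94637

-94637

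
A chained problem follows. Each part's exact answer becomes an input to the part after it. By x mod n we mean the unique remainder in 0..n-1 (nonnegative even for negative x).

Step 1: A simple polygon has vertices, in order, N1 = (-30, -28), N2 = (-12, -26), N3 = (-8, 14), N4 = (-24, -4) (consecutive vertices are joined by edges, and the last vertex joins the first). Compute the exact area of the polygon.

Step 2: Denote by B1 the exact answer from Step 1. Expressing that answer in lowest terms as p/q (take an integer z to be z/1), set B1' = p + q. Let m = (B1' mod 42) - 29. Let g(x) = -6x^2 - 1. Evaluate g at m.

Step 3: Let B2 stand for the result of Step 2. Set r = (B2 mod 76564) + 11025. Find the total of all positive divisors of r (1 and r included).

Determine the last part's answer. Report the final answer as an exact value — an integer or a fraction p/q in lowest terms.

Step 1: cross terms: (-30*-26 - -12*-28)=444, (-12*14 - -8*-26)=-376, (-8*-4 - -24*14)=368, (-24*-28 - -30*-4)=552; twice the area = |988| = 988; area = 494; answer 494
Step 2: B1 = 494; threaded value p + q = 495; m = 4; -6*(4)^2 - 1 = (-96) + (-1) = -97; answer -97
Step 3: B2 = -97; r = 87492; 87492 = 2^2 * 3 * 23 * 317; sigma = (1 + 2 + 4) * (1 + 3) * (1 + 23) * (1 + 317) = 7 * 4 * 24 * 318 = 213696; answer 213696

213696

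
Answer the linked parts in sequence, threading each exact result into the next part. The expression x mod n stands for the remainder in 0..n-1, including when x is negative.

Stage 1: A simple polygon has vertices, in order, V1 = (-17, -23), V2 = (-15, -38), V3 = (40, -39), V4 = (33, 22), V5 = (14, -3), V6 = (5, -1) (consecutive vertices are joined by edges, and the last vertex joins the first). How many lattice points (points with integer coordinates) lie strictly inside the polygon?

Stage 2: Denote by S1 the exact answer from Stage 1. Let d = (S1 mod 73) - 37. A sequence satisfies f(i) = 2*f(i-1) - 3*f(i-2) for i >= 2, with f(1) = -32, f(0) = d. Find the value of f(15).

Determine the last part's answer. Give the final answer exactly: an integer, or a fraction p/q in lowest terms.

-74066

Stage 1: cross terms: (-17*-38 - -15*-23)=301, (-15*-39 - 40*-38)=2105, (40*22 - 33*-39)=2167, (33*-3 - 14*22)=-407, (14*-1 - 5*-3)=1, (5*-23 - -17*-1)=-132; twice the area = |4035| = 4035; area = 4035/2; boundary points = 1 + 1 + 1 + 1 + 1 + 22 = 27; strictly interior points = area - boundary/2 + 1 = 2005; answer 2005
Stage 2: S1 = 2005; d = -3; f(2) = 2*(-32) - 3*(-3) = -55; iterating: f(2)=-55, f(3)=-14, f(4)=137, f(5)=316, f(6)=221, f(7)=-506, f(8)=-1675, f(9)=-1832, f(10)=1361, f(11)=8218, f(12)=12353, f(13)=52, f(14)=-36955, f(15)=-74066; answer -74066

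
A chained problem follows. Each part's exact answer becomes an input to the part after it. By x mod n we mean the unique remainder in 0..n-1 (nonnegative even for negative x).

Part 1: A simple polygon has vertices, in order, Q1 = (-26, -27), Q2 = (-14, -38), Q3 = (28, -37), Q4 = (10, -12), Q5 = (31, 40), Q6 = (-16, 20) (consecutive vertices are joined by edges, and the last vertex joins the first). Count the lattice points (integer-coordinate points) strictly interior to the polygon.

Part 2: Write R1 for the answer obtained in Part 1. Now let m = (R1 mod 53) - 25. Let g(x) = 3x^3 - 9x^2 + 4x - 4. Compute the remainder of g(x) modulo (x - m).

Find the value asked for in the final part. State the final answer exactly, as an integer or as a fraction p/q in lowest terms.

Part 1: cross terms: (-26*-38 - -14*-27)=610, (-14*-37 - 28*-38)=1582, (28*-12 - 10*-37)=34, (10*40 - 31*-12)=772, (31*20 - -16*40)=1260, (-16*-27 - -26*20)=952; twice the area = |5210| = 5210; area = 2605; boundary points = 1 + 1 + 1 + 1 + 1 + 1 = 6; strictly interior points = area - boundary/2 + 1 = 2603; answer 2603
Part 2: R1 = 2603; m = -19; remainder = value at the root: 3*(-19)^3 - 9*(-19)^2 + 4*(-19)^1 - 4 = (-20577) + (-3249) + (-76) + (-4) = -23906; answer -23906

-23906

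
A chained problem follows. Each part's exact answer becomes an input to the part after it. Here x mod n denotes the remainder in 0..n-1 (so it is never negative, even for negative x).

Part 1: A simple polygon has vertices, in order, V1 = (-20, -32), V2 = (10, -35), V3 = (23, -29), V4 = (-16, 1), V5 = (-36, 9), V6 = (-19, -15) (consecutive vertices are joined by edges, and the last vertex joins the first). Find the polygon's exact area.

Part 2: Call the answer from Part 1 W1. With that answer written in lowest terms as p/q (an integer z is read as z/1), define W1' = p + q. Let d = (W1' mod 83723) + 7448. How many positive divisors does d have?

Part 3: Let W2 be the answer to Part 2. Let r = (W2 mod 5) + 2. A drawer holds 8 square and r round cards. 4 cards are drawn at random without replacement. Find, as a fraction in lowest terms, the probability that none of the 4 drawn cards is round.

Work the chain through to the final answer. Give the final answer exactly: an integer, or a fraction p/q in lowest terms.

14/143

Part 1: cross terms: (-20*-35 - 10*-32)=1020, (10*-29 - 23*-35)=515, (23*1 - -16*-29)=-441, (-16*9 - -36*1)=-108, (-36*-15 - -19*9)=711, (-19*-32 - -20*-15)=308; twice the area = |2005| = 2005; area = 2005/2; answer 2005/2
Part 2: W1 = 2005/2; threaded value p + q = 2007; d = 9455; 9455 = 5 * 31 * 61; number of divisors = (1+1) * (1+1) * (1+1) = 8; answer 8
Part 3: W2 = 8; r = 5; total draws C(13,4) = 715; favorable C(8,4) = 70; P = 14/143; answer 14/143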